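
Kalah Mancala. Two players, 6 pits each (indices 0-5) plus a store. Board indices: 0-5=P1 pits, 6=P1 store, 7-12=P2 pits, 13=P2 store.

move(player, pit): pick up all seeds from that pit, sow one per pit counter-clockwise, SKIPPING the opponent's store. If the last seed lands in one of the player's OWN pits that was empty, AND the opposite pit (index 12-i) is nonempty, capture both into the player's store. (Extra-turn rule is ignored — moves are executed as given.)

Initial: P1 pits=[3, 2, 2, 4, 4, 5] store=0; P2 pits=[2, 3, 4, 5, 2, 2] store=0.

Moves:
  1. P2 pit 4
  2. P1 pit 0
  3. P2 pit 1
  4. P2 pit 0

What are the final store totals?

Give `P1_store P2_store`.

Move 1: P2 pit4 -> P1=[3,2,2,4,4,5](0) P2=[2,3,4,5,0,3](1)
Move 2: P1 pit0 -> P1=[0,3,3,5,4,5](0) P2=[2,3,4,5,0,3](1)
Move 3: P2 pit1 -> P1=[0,0,3,5,4,5](0) P2=[2,0,5,6,0,3](5)
Move 4: P2 pit0 -> P1=[0,0,3,5,4,5](0) P2=[0,1,6,6,0,3](5)

Answer: 0 5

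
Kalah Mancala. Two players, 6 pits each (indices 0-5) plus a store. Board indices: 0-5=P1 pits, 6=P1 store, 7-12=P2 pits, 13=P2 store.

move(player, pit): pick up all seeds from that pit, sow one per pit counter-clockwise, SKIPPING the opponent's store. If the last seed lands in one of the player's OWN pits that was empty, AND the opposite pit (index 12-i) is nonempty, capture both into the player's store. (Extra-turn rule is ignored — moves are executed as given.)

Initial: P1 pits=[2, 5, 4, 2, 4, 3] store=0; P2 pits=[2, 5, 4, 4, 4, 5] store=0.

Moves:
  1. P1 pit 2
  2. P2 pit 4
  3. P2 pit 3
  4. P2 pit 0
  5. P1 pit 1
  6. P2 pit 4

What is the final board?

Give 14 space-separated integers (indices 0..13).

Answer: 4 0 1 4 6 5 2 1 6 5 0 0 8 2

Derivation:
Move 1: P1 pit2 -> P1=[2,5,0,3,5,4](1) P2=[2,5,4,4,4,5](0)
Move 2: P2 pit4 -> P1=[3,6,0,3,5,4](1) P2=[2,5,4,4,0,6](1)
Move 3: P2 pit3 -> P1=[4,6,0,3,5,4](1) P2=[2,5,4,0,1,7](2)
Move 4: P2 pit0 -> P1=[4,6,0,3,5,4](1) P2=[0,6,5,0,1,7](2)
Move 5: P1 pit1 -> P1=[4,0,1,4,6,5](2) P2=[1,6,5,0,1,7](2)
Move 6: P2 pit4 -> P1=[4,0,1,4,6,5](2) P2=[1,6,5,0,0,8](2)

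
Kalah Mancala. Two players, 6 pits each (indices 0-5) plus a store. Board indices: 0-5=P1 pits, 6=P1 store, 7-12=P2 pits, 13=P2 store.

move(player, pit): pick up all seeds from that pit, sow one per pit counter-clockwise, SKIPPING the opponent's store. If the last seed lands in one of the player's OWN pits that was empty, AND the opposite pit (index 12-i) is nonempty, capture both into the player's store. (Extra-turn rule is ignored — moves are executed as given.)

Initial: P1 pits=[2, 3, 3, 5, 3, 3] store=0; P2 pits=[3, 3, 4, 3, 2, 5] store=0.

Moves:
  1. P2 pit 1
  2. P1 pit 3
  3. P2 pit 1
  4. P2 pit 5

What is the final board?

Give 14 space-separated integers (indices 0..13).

Move 1: P2 pit1 -> P1=[2,3,3,5,3,3](0) P2=[3,0,5,4,3,5](0)
Move 2: P1 pit3 -> P1=[2,3,3,0,4,4](1) P2=[4,1,5,4,3,5](0)
Move 3: P2 pit1 -> P1=[2,3,3,0,4,4](1) P2=[4,0,6,4,3,5](0)
Move 4: P2 pit5 -> P1=[3,4,4,1,4,4](1) P2=[4,0,6,4,3,0](1)

Answer: 3 4 4 1 4 4 1 4 0 6 4 3 0 1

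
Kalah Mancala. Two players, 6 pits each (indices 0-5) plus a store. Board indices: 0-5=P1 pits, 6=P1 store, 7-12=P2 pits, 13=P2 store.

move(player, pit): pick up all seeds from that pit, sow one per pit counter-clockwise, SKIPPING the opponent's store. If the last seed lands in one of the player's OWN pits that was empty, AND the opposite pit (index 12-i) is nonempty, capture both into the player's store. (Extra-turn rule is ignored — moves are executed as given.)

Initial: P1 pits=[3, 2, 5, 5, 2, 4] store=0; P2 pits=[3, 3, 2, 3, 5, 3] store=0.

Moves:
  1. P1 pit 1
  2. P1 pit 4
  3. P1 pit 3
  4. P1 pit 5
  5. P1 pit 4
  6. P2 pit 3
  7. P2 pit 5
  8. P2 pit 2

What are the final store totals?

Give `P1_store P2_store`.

Move 1: P1 pit1 -> P1=[3,0,6,6,2,4](0) P2=[3,3,2,3,5,3](0)
Move 2: P1 pit4 -> P1=[3,0,6,6,0,5](1) P2=[3,3,2,3,5,3](0)
Move 3: P1 pit3 -> P1=[3,0,6,0,1,6](2) P2=[4,4,3,3,5,3](0)
Move 4: P1 pit5 -> P1=[3,0,6,0,1,0](3) P2=[5,5,4,4,6,3](0)
Move 5: P1 pit4 -> P1=[3,0,6,0,0,0](9) P2=[0,5,4,4,6,3](0)
Move 6: P2 pit3 -> P1=[4,0,6,0,0,0](9) P2=[0,5,4,0,7,4](1)
Move 7: P2 pit5 -> P1=[5,1,7,0,0,0](9) P2=[0,5,4,0,7,0](2)
Move 8: P2 pit2 -> P1=[5,1,7,0,0,0](9) P2=[0,5,0,1,8,1](3)

Answer: 9 3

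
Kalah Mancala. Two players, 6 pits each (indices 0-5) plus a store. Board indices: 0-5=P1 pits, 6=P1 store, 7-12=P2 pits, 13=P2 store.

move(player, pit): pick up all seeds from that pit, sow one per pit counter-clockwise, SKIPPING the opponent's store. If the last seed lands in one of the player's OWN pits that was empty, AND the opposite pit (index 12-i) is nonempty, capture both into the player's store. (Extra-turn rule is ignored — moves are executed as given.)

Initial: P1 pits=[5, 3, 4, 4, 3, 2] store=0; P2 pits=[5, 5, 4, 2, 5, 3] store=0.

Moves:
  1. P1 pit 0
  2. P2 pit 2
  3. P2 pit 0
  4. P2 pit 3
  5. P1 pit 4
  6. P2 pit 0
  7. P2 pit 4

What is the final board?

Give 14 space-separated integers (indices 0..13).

Move 1: P1 pit0 -> P1=[0,4,5,5,4,3](0) P2=[5,5,4,2,5,3](0)
Move 2: P2 pit2 -> P1=[0,4,5,5,4,3](0) P2=[5,5,0,3,6,4](1)
Move 3: P2 pit0 -> P1=[0,4,5,5,4,3](0) P2=[0,6,1,4,7,5](1)
Move 4: P2 pit3 -> P1=[1,4,5,5,4,3](0) P2=[0,6,1,0,8,6](2)
Move 5: P1 pit4 -> P1=[1,4,5,5,0,4](1) P2=[1,7,1,0,8,6](2)
Move 6: P2 pit0 -> P1=[1,4,5,5,0,4](1) P2=[0,8,1,0,8,6](2)
Move 7: P2 pit4 -> P1=[2,5,6,6,1,5](1) P2=[0,8,1,0,0,7](3)

Answer: 2 5 6 6 1 5 1 0 8 1 0 0 7 3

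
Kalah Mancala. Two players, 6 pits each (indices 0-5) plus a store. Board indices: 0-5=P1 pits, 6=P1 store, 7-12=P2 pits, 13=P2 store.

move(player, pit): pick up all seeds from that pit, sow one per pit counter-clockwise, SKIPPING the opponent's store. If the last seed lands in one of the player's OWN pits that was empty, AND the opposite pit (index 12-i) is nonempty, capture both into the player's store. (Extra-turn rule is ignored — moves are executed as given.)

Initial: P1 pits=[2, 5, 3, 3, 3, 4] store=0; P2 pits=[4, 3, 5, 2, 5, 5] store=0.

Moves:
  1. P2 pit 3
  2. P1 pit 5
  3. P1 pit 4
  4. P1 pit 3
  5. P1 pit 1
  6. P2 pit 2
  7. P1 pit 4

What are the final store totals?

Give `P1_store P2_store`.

Answer: 5 1

Derivation:
Move 1: P2 pit3 -> P1=[2,5,3,3,3,4](0) P2=[4,3,5,0,6,6](0)
Move 2: P1 pit5 -> P1=[2,5,3,3,3,0](1) P2=[5,4,6,0,6,6](0)
Move 3: P1 pit4 -> P1=[2,5,3,3,0,1](2) P2=[6,4,6,0,6,6](0)
Move 4: P1 pit3 -> P1=[2,5,3,0,1,2](3) P2=[6,4,6,0,6,6](0)
Move 5: P1 pit1 -> P1=[2,0,4,1,2,3](4) P2=[6,4,6,0,6,6](0)
Move 6: P2 pit2 -> P1=[3,1,4,1,2,3](4) P2=[6,4,0,1,7,7](1)
Move 7: P1 pit4 -> P1=[3,1,4,1,0,4](5) P2=[6,4,0,1,7,7](1)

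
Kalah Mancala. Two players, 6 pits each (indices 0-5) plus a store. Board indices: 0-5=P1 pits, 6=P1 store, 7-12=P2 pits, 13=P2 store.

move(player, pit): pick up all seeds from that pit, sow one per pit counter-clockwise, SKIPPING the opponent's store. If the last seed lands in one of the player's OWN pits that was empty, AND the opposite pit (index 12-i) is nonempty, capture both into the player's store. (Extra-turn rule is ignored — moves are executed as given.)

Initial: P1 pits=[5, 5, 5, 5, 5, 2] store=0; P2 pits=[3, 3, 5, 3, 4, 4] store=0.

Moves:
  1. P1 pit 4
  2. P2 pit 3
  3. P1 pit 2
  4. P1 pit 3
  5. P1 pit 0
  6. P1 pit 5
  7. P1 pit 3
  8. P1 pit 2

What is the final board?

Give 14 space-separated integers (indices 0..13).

Answer: 0 6 0 0 4 0 13 7 6 0 1 6 5 1

Derivation:
Move 1: P1 pit4 -> P1=[5,5,5,5,0,3](1) P2=[4,4,6,3,4,4](0)
Move 2: P2 pit3 -> P1=[5,5,5,5,0,3](1) P2=[4,4,6,0,5,5](1)
Move 3: P1 pit2 -> P1=[5,5,0,6,1,4](2) P2=[5,4,6,0,5,5](1)
Move 4: P1 pit3 -> P1=[5,5,0,0,2,5](3) P2=[6,5,7,0,5,5](1)
Move 5: P1 pit0 -> P1=[0,6,1,1,3,6](3) P2=[6,5,7,0,5,5](1)
Move 6: P1 pit5 -> P1=[0,6,1,1,3,0](4) P2=[7,6,8,1,6,5](1)
Move 7: P1 pit3 -> P1=[0,6,1,0,4,0](4) P2=[7,6,8,1,6,5](1)
Move 8: P1 pit2 -> P1=[0,6,0,0,4,0](13) P2=[7,6,0,1,6,5](1)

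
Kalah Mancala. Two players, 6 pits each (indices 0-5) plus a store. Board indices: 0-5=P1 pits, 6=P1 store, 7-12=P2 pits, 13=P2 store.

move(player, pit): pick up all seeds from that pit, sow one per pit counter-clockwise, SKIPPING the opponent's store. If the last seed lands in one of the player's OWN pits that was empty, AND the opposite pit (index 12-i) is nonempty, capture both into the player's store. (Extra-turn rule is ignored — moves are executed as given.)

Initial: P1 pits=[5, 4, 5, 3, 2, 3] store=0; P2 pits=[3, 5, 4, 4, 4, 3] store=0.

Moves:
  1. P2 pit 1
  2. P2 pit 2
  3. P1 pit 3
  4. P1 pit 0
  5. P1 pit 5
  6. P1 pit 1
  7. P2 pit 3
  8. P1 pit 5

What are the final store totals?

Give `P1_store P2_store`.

Answer: 5 3

Derivation:
Move 1: P2 pit1 -> P1=[5,4,5,3,2,3](0) P2=[3,0,5,5,5,4](1)
Move 2: P2 pit2 -> P1=[6,4,5,3,2,3](0) P2=[3,0,0,6,6,5](2)
Move 3: P1 pit3 -> P1=[6,4,5,0,3,4](1) P2=[3,0,0,6,6,5](2)
Move 4: P1 pit0 -> P1=[0,5,6,1,4,5](2) P2=[3,0,0,6,6,5](2)
Move 5: P1 pit5 -> P1=[0,5,6,1,4,0](3) P2=[4,1,1,7,6,5](2)
Move 6: P1 pit1 -> P1=[0,0,7,2,5,1](4) P2=[4,1,1,7,6,5](2)
Move 7: P2 pit3 -> P1=[1,1,8,3,5,1](4) P2=[4,1,1,0,7,6](3)
Move 8: P1 pit5 -> P1=[1,1,8,3,5,0](5) P2=[4,1,1,0,7,6](3)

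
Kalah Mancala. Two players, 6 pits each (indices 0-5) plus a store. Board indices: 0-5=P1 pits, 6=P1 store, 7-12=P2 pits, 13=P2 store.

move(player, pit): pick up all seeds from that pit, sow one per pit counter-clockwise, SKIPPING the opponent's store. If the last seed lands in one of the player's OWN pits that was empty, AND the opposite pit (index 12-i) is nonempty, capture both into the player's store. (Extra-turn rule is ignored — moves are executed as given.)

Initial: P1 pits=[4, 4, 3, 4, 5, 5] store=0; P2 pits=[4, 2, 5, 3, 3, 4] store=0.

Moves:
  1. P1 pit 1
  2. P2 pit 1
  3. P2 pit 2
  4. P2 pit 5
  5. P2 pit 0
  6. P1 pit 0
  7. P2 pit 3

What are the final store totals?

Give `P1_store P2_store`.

Move 1: P1 pit1 -> P1=[4,0,4,5,6,6](0) P2=[4,2,5,3,3,4](0)
Move 2: P2 pit1 -> P1=[4,0,4,5,6,6](0) P2=[4,0,6,4,3,4](0)
Move 3: P2 pit2 -> P1=[5,1,4,5,6,6](0) P2=[4,0,0,5,4,5](1)
Move 4: P2 pit5 -> P1=[6,2,5,6,6,6](0) P2=[4,0,0,5,4,0](2)
Move 5: P2 pit0 -> P1=[6,2,5,6,6,6](0) P2=[0,1,1,6,5,0](2)
Move 6: P1 pit0 -> P1=[0,3,6,7,7,7](1) P2=[0,1,1,6,5,0](2)
Move 7: P2 pit3 -> P1=[1,4,7,7,7,7](1) P2=[0,1,1,0,6,1](3)

Answer: 1 3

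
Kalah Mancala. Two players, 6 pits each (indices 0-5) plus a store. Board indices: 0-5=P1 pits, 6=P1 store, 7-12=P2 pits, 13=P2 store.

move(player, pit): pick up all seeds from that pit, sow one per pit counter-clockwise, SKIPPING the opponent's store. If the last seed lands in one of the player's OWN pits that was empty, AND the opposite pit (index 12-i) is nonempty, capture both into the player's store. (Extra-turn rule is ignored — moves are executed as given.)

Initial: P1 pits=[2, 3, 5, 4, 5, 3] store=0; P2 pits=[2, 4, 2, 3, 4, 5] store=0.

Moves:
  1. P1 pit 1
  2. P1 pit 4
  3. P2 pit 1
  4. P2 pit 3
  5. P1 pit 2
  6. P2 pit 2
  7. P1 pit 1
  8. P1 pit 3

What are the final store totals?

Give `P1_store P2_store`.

Move 1: P1 pit1 -> P1=[2,0,6,5,6,3](0) P2=[2,4,2,3,4,5](0)
Move 2: P1 pit4 -> P1=[2,0,6,5,0,4](1) P2=[3,5,3,4,4,5](0)
Move 3: P2 pit1 -> P1=[2,0,6,5,0,4](1) P2=[3,0,4,5,5,6](1)
Move 4: P2 pit3 -> P1=[3,1,6,5,0,4](1) P2=[3,0,4,0,6,7](2)
Move 5: P1 pit2 -> P1=[3,1,0,6,1,5](2) P2=[4,1,4,0,6,7](2)
Move 6: P2 pit2 -> P1=[3,1,0,6,1,5](2) P2=[4,1,0,1,7,8](3)
Move 7: P1 pit1 -> P1=[3,0,0,6,1,5](4) P2=[4,1,0,0,7,8](3)
Move 8: P1 pit3 -> P1=[3,0,0,0,2,6](5) P2=[5,2,1,0,7,8](3)

Answer: 5 3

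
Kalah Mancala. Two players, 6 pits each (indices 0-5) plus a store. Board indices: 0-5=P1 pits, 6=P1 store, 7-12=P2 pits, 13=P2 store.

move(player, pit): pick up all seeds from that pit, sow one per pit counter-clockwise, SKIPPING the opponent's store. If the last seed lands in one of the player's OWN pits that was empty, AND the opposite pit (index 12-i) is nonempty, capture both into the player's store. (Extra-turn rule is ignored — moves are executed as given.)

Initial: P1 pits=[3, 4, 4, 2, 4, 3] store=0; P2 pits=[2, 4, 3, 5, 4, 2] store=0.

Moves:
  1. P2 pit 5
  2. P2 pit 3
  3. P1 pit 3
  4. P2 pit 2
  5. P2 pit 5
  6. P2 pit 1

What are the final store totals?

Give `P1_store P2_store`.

Move 1: P2 pit5 -> P1=[4,4,4,2,4,3](0) P2=[2,4,3,5,4,0](1)
Move 2: P2 pit3 -> P1=[5,5,4,2,4,3](0) P2=[2,4,3,0,5,1](2)
Move 3: P1 pit3 -> P1=[5,5,4,0,5,4](0) P2=[2,4,3,0,5,1](2)
Move 4: P2 pit2 -> P1=[5,5,4,0,5,4](0) P2=[2,4,0,1,6,2](2)
Move 5: P2 pit5 -> P1=[6,5,4,0,5,4](0) P2=[2,4,0,1,6,0](3)
Move 6: P2 pit1 -> P1=[0,5,4,0,5,4](0) P2=[2,0,1,2,7,0](10)

Answer: 0 10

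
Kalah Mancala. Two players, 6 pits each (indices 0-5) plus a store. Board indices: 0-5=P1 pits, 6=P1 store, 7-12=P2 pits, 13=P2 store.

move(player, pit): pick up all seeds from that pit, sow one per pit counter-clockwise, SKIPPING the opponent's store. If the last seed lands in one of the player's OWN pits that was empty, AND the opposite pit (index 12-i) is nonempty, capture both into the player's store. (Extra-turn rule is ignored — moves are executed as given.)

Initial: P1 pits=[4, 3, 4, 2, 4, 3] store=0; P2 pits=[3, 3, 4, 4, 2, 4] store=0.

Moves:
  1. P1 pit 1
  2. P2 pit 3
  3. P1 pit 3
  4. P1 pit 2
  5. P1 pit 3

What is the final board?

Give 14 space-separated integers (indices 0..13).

Move 1: P1 pit1 -> P1=[4,0,5,3,5,3](0) P2=[3,3,4,4,2,4](0)
Move 2: P2 pit3 -> P1=[5,0,5,3,5,3](0) P2=[3,3,4,0,3,5](1)
Move 3: P1 pit3 -> P1=[5,0,5,0,6,4](1) P2=[3,3,4,0,3,5](1)
Move 4: P1 pit2 -> P1=[5,0,0,1,7,5](2) P2=[4,3,4,0,3,5](1)
Move 5: P1 pit3 -> P1=[5,0,0,0,8,5](2) P2=[4,3,4,0,3,5](1)

Answer: 5 0 0 0 8 5 2 4 3 4 0 3 5 1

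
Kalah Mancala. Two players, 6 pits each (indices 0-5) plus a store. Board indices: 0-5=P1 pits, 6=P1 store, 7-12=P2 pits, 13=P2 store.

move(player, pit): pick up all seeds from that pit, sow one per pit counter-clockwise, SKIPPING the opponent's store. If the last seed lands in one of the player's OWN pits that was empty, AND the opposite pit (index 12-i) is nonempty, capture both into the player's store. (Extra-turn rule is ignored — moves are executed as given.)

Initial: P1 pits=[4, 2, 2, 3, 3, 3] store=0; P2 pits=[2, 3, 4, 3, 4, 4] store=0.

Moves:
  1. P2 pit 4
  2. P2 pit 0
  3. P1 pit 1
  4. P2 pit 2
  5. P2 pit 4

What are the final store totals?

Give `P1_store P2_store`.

Move 1: P2 pit4 -> P1=[5,3,2,3,3,3](0) P2=[2,3,4,3,0,5](1)
Move 2: P2 pit0 -> P1=[5,3,2,3,3,3](0) P2=[0,4,5,3,0,5](1)
Move 3: P1 pit1 -> P1=[5,0,3,4,4,3](0) P2=[0,4,5,3,0,5](1)
Move 4: P2 pit2 -> P1=[6,0,3,4,4,3](0) P2=[0,4,0,4,1,6](2)
Move 5: P2 pit4 -> P1=[6,0,3,4,4,3](0) P2=[0,4,0,4,0,7](2)

Answer: 0 2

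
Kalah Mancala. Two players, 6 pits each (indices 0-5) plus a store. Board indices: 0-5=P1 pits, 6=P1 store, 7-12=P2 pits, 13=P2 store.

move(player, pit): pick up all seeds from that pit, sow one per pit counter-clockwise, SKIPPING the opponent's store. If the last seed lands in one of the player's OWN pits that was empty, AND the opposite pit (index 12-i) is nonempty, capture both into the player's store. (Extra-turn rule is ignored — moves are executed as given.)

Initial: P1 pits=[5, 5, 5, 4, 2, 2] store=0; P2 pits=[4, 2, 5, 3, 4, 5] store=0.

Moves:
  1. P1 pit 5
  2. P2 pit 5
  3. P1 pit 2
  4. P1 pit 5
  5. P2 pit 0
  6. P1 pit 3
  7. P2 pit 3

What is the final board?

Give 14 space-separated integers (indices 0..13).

Move 1: P1 pit5 -> P1=[5,5,5,4,2,0](1) P2=[5,2,5,3,4,5](0)
Move 2: P2 pit5 -> P1=[6,6,6,5,2,0](1) P2=[5,2,5,3,4,0](1)
Move 3: P1 pit2 -> P1=[6,6,0,6,3,1](2) P2=[6,3,5,3,4,0](1)
Move 4: P1 pit5 -> P1=[6,6,0,6,3,0](3) P2=[6,3,5,3,4,0](1)
Move 5: P2 pit0 -> P1=[6,6,0,6,3,0](3) P2=[0,4,6,4,5,1](2)
Move 6: P1 pit3 -> P1=[6,6,0,0,4,1](4) P2=[1,5,7,4,5,1](2)
Move 7: P2 pit3 -> P1=[7,6,0,0,4,1](4) P2=[1,5,7,0,6,2](3)

Answer: 7 6 0 0 4 1 4 1 5 7 0 6 2 3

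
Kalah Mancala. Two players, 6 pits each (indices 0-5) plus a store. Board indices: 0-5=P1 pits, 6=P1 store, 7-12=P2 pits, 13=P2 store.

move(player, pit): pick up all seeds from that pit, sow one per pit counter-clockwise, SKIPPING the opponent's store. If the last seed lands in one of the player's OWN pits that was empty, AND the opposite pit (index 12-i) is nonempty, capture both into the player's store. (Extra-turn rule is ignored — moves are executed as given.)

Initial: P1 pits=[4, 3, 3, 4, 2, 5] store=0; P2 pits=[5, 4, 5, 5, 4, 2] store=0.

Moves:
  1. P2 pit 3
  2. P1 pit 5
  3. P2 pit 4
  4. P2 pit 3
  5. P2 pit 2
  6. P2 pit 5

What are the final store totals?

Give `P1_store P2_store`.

Answer: 1 10

Derivation:
Move 1: P2 pit3 -> P1=[5,4,3,4,2,5](0) P2=[5,4,5,0,5,3](1)
Move 2: P1 pit5 -> P1=[5,4,3,4,2,0](1) P2=[6,5,6,1,5,3](1)
Move 3: P2 pit4 -> P1=[6,5,4,4,2,0](1) P2=[6,5,6,1,0,4](2)
Move 4: P2 pit3 -> P1=[6,0,4,4,2,0](1) P2=[6,5,6,0,0,4](8)
Move 5: P2 pit2 -> P1=[7,1,4,4,2,0](1) P2=[6,5,0,1,1,5](9)
Move 6: P2 pit5 -> P1=[8,2,5,5,2,0](1) P2=[6,5,0,1,1,0](10)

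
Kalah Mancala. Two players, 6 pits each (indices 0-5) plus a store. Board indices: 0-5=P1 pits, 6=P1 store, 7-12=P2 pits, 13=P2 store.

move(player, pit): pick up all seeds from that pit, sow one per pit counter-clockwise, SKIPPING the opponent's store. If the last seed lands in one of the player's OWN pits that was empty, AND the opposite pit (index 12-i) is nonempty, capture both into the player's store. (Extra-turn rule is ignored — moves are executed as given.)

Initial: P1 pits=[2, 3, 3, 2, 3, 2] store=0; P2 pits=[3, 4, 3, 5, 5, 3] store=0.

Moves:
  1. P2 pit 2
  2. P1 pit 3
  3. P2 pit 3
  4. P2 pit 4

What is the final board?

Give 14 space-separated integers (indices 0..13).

Move 1: P2 pit2 -> P1=[2,3,3,2,3,2](0) P2=[3,4,0,6,6,4](0)
Move 2: P1 pit3 -> P1=[2,3,3,0,4,3](0) P2=[3,4,0,6,6,4](0)
Move 3: P2 pit3 -> P1=[3,4,4,0,4,3](0) P2=[3,4,0,0,7,5](1)
Move 4: P2 pit4 -> P1=[4,5,5,1,5,3](0) P2=[3,4,0,0,0,6](2)

Answer: 4 5 5 1 5 3 0 3 4 0 0 0 6 2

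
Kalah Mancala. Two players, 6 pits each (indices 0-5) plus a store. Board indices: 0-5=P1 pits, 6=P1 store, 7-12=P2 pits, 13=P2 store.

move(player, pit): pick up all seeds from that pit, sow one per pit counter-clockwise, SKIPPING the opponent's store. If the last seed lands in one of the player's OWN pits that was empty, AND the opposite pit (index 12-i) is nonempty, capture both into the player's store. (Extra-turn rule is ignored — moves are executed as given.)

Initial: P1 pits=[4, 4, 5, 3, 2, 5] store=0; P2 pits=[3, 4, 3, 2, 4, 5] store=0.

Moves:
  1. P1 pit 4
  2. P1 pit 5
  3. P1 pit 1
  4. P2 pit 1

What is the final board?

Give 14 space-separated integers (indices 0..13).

Answer: 4 0 6 4 1 0 7 0 0 5 4 6 6 1

Derivation:
Move 1: P1 pit4 -> P1=[4,4,5,3,0,6](1) P2=[3,4,3,2,4,5](0)
Move 2: P1 pit5 -> P1=[4,4,5,3,0,0](2) P2=[4,5,4,3,5,5](0)
Move 3: P1 pit1 -> P1=[4,0,6,4,1,0](7) P2=[0,5,4,3,5,5](0)
Move 4: P2 pit1 -> P1=[4,0,6,4,1,0](7) P2=[0,0,5,4,6,6](1)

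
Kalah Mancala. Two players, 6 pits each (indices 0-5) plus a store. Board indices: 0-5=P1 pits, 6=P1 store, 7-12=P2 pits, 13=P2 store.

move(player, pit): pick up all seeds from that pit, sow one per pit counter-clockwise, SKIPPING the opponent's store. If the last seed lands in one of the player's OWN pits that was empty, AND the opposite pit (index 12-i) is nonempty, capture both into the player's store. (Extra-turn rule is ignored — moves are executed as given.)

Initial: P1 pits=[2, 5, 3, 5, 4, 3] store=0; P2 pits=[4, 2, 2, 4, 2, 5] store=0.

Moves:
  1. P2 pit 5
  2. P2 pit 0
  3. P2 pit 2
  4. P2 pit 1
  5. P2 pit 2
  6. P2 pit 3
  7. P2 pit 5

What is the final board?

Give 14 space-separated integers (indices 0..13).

Move 1: P2 pit5 -> P1=[3,6,4,6,4,3](0) P2=[4,2,2,4,2,0](1)
Move 2: P2 pit0 -> P1=[3,6,4,6,4,3](0) P2=[0,3,3,5,3,0](1)
Move 3: P2 pit2 -> P1=[0,6,4,6,4,3](0) P2=[0,3,0,6,4,0](5)
Move 4: P2 pit1 -> P1=[0,6,4,6,4,3](0) P2=[0,0,1,7,5,0](5)
Move 5: P2 pit2 -> P1=[0,6,4,6,4,3](0) P2=[0,0,0,8,5,0](5)
Move 6: P2 pit3 -> P1=[1,7,5,7,5,3](0) P2=[0,0,0,0,6,1](6)
Move 7: P2 pit5 -> P1=[1,7,5,7,5,3](0) P2=[0,0,0,0,6,0](7)

Answer: 1 7 5 7 5 3 0 0 0 0 0 6 0 7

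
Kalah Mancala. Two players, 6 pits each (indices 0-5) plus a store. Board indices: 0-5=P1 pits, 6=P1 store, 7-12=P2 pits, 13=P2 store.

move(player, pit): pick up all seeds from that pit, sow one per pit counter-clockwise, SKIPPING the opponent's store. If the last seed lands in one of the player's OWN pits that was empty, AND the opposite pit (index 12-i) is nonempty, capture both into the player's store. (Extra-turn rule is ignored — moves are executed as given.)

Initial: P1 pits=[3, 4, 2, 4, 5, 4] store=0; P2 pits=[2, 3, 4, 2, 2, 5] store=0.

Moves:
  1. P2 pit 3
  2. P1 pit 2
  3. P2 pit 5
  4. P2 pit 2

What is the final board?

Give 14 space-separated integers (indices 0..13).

Answer: 4 5 1 6 7 4 0 2 3 0 1 4 1 2

Derivation:
Move 1: P2 pit3 -> P1=[3,4,2,4,5,4](0) P2=[2,3,4,0,3,6](0)
Move 2: P1 pit2 -> P1=[3,4,0,5,6,4](0) P2=[2,3,4,0,3,6](0)
Move 3: P2 pit5 -> P1=[4,5,1,6,7,4](0) P2=[2,3,4,0,3,0](1)
Move 4: P2 pit2 -> P1=[4,5,1,6,7,4](0) P2=[2,3,0,1,4,1](2)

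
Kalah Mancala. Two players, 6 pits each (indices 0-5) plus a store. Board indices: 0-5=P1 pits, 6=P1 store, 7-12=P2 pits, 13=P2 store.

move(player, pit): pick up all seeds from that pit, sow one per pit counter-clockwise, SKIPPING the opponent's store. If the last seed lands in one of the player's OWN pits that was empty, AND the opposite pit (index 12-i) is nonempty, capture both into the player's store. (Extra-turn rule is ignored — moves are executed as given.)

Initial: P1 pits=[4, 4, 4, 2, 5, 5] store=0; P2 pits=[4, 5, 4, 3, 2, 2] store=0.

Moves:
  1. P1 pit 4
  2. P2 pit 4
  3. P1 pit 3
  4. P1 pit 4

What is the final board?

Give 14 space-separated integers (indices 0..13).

Move 1: P1 pit4 -> P1=[4,4,4,2,0,6](1) P2=[5,6,5,3,2,2](0)
Move 2: P2 pit4 -> P1=[4,4,4,2,0,6](1) P2=[5,6,5,3,0,3](1)
Move 3: P1 pit3 -> P1=[4,4,4,0,1,7](1) P2=[5,6,5,3,0,3](1)
Move 4: P1 pit4 -> P1=[4,4,4,0,0,8](1) P2=[5,6,5,3,0,3](1)

Answer: 4 4 4 0 0 8 1 5 6 5 3 0 3 1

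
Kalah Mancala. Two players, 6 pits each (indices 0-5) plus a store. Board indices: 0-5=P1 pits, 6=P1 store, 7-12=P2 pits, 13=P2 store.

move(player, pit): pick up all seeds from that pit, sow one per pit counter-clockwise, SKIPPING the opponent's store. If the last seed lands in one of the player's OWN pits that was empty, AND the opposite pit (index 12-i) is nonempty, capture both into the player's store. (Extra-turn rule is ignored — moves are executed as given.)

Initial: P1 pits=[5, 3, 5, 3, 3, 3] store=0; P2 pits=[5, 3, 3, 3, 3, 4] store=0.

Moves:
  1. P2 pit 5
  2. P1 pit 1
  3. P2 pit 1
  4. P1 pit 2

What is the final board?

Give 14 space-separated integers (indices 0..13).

Move 1: P2 pit5 -> P1=[6,4,6,3,3,3](0) P2=[5,3,3,3,3,0](1)
Move 2: P1 pit1 -> P1=[6,0,7,4,4,4](0) P2=[5,3,3,3,3,0](1)
Move 3: P2 pit1 -> P1=[6,0,7,4,4,4](0) P2=[5,0,4,4,4,0](1)
Move 4: P1 pit2 -> P1=[6,0,0,5,5,5](1) P2=[6,1,5,4,4,0](1)

Answer: 6 0 0 5 5 5 1 6 1 5 4 4 0 1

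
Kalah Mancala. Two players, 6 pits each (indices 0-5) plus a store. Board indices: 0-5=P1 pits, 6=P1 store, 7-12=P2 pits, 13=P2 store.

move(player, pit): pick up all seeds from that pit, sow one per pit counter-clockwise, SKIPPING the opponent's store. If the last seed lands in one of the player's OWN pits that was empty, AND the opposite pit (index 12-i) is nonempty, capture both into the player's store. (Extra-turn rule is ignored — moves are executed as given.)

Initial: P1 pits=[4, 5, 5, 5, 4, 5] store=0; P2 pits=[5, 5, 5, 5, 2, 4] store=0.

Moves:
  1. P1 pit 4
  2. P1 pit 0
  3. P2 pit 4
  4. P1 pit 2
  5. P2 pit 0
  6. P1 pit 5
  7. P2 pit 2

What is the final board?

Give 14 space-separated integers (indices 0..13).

Move 1: P1 pit4 -> P1=[4,5,5,5,0,6](1) P2=[6,6,5,5,2,4](0)
Move 2: P1 pit0 -> P1=[0,6,6,6,0,6](8) P2=[6,0,5,5,2,4](0)
Move 3: P2 pit4 -> P1=[0,6,6,6,0,6](8) P2=[6,0,5,5,0,5](1)
Move 4: P1 pit2 -> P1=[0,6,0,7,1,7](9) P2=[7,1,5,5,0,5](1)
Move 5: P2 pit0 -> P1=[1,6,0,7,1,7](9) P2=[0,2,6,6,1,6](2)
Move 6: P1 pit5 -> P1=[1,6,0,7,1,0](10) P2=[1,3,7,7,2,7](2)
Move 7: P2 pit2 -> P1=[2,7,1,7,1,0](10) P2=[1,3,0,8,3,8](3)

Answer: 2 7 1 7 1 0 10 1 3 0 8 3 8 3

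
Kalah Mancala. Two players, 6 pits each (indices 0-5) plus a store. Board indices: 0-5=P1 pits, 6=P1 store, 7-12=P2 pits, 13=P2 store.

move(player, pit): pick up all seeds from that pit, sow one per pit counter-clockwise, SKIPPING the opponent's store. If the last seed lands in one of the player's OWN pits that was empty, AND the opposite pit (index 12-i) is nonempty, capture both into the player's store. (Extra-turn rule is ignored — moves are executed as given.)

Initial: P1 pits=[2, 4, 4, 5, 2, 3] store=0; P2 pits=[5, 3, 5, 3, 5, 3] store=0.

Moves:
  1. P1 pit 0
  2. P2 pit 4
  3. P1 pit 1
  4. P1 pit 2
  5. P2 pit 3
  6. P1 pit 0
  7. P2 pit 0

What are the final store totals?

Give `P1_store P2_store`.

Move 1: P1 pit0 -> P1=[0,5,5,5,2,3](0) P2=[5,3,5,3,5,3](0)
Move 2: P2 pit4 -> P1=[1,6,6,5,2,3](0) P2=[5,3,5,3,0,4](1)
Move 3: P1 pit1 -> P1=[1,0,7,6,3,4](1) P2=[6,3,5,3,0,4](1)
Move 4: P1 pit2 -> P1=[1,0,0,7,4,5](2) P2=[7,4,6,3,0,4](1)
Move 5: P2 pit3 -> P1=[1,0,0,7,4,5](2) P2=[7,4,6,0,1,5](2)
Move 6: P1 pit0 -> P1=[0,0,0,7,4,5](4) P2=[7,4,6,0,0,5](2)
Move 7: P2 pit0 -> P1=[1,0,0,7,4,5](4) P2=[0,5,7,1,1,6](3)

Answer: 4 3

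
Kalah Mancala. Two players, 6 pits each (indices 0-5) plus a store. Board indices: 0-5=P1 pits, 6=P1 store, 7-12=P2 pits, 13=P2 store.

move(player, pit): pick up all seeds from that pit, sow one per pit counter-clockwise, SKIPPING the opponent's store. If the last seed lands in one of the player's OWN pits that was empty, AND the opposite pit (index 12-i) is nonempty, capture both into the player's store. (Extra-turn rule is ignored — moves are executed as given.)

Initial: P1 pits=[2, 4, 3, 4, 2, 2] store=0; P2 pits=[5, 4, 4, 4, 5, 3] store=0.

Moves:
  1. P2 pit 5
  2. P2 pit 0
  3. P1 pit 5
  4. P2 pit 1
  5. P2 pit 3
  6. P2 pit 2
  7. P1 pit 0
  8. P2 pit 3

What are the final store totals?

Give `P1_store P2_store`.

Move 1: P2 pit5 -> P1=[3,5,3,4,2,2](0) P2=[5,4,4,4,5,0](1)
Move 2: P2 pit0 -> P1=[0,5,3,4,2,2](0) P2=[0,5,5,5,6,0](5)
Move 3: P1 pit5 -> P1=[0,5,3,4,2,0](1) P2=[1,5,5,5,6,0](5)
Move 4: P2 pit1 -> P1=[0,5,3,4,2,0](1) P2=[1,0,6,6,7,1](6)
Move 5: P2 pit3 -> P1=[1,6,4,4,2,0](1) P2=[1,0,6,0,8,2](7)
Move 6: P2 pit2 -> P1=[2,7,4,4,2,0](1) P2=[1,0,0,1,9,3](8)
Move 7: P1 pit0 -> P1=[0,8,5,4,2,0](1) P2=[1,0,0,1,9,3](8)
Move 8: P2 pit3 -> P1=[0,8,5,4,2,0](1) P2=[1,0,0,0,10,3](8)

Answer: 1 8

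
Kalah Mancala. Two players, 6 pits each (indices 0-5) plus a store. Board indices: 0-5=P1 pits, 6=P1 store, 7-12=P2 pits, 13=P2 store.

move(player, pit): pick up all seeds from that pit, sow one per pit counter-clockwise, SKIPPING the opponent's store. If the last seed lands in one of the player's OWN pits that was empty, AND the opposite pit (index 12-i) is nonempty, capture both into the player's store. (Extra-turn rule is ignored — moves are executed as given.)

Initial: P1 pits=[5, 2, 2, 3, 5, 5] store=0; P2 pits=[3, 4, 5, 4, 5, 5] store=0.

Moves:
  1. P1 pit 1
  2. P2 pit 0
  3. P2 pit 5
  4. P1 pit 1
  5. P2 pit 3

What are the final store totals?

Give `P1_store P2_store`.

Move 1: P1 pit1 -> P1=[5,0,3,4,5,5](0) P2=[3,4,5,4,5,5](0)
Move 2: P2 pit0 -> P1=[5,0,3,4,5,5](0) P2=[0,5,6,5,5,5](0)
Move 3: P2 pit5 -> P1=[6,1,4,5,5,5](0) P2=[0,5,6,5,5,0](1)
Move 4: P1 pit1 -> P1=[6,0,5,5,5,5](0) P2=[0,5,6,5,5,0](1)
Move 5: P2 pit3 -> P1=[7,1,5,5,5,5](0) P2=[0,5,6,0,6,1](2)

Answer: 0 2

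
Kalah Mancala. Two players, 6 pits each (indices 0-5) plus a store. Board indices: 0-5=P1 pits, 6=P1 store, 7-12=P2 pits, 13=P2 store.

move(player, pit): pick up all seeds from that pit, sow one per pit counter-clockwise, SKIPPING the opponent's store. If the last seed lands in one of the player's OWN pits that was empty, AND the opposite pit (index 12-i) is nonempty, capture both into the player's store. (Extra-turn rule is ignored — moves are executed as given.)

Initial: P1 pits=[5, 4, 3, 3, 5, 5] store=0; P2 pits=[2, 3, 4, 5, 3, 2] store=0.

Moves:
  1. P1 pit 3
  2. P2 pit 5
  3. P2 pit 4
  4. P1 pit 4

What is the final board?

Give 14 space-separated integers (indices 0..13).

Move 1: P1 pit3 -> P1=[5,4,3,0,6,6](1) P2=[2,3,4,5,3,2](0)
Move 2: P2 pit5 -> P1=[6,4,3,0,6,6](1) P2=[2,3,4,5,3,0](1)
Move 3: P2 pit4 -> P1=[7,4,3,0,6,6](1) P2=[2,3,4,5,0,1](2)
Move 4: P1 pit4 -> P1=[7,4,3,0,0,7](2) P2=[3,4,5,6,0,1](2)

Answer: 7 4 3 0 0 7 2 3 4 5 6 0 1 2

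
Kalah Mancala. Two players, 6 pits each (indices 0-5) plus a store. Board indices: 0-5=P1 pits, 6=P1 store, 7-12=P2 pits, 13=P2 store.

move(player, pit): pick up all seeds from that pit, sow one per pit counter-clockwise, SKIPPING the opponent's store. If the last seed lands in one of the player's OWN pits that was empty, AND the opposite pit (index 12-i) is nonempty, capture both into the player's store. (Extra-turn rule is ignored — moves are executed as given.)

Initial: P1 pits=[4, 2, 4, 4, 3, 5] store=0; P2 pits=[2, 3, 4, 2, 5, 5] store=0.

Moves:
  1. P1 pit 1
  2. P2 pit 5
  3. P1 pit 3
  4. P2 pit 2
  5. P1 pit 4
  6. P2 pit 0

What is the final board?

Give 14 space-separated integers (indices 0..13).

Answer: 6 1 6 0 0 7 2 0 6 1 4 7 1 2

Derivation:
Move 1: P1 pit1 -> P1=[4,0,5,5,3,5](0) P2=[2,3,4,2,5,5](0)
Move 2: P2 pit5 -> P1=[5,1,6,6,3,5](0) P2=[2,3,4,2,5,0](1)
Move 3: P1 pit3 -> P1=[5,1,6,0,4,6](1) P2=[3,4,5,2,5,0](1)
Move 4: P2 pit2 -> P1=[6,1,6,0,4,6](1) P2=[3,4,0,3,6,1](2)
Move 5: P1 pit4 -> P1=[6,1,6,0,0,7](2) P2=[4,5,0,3,6,1](2)
Move 6: P2 pit0 -> P1=[6,1,6,0,0,7](2) P2=[0,6,1,4,7,1](2)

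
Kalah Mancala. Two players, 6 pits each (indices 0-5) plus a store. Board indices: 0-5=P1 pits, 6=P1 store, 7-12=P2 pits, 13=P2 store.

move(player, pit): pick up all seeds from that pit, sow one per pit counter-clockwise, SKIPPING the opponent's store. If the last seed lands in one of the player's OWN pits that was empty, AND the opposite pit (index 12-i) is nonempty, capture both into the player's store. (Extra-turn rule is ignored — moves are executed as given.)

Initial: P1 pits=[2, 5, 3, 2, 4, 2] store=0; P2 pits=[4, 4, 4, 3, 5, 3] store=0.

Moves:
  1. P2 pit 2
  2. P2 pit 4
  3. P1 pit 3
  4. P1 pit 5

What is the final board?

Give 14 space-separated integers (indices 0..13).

Answer: 3 6 4 0 5 0 2 5 5 0 4 0 5 2

Derivation:
Move 1: P2 pit2 -> P1=[2,5,3,2,4,2](0) P2=[4,4,0,4,6,4](1)
Move 2: P2 pit4 -> P1=[3,6,4,3,4,2](0) P2=[4,4,0,4,0,5](2)
Move 3: P1 pit3 -> P1=[3,6,4,0,5,3](1) P2=[4,4,0,4,0,5](2)
Move 4: P1 pit5 -> P1=[3,6,4,0,5,0](2) P2=[5,5,0,4,0,5](2)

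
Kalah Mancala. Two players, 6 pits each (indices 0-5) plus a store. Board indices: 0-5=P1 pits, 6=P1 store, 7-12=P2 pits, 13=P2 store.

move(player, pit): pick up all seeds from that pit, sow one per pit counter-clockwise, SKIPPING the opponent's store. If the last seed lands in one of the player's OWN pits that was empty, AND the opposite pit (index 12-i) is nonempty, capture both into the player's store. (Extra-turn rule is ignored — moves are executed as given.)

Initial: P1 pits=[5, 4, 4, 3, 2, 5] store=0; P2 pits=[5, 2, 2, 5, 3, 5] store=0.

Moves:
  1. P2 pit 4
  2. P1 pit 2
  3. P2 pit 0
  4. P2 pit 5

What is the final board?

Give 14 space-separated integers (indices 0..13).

Answer: 7 5 1 5 4 7 1 0 3 3 6 1 0 2

Derivation:
Move 1: P2 pit4 -> P1=[6,4,4,3,2,5](0) P2=[5,2,2,5,0,6](1)
Move 2: P1 pit2 -> P1=[6,4,0,4,3,6](1) P2=[5,2,2,5,0,6](1)
Move 3: P2 pit0 -> P1=[6,4,0,4,3,6](1) P2=[0,3,3,6,1,7](1)
Move 4: P2 pit5 -> P1=[7,5,1,5,4,7](1) P2=[0,3,3,6,1,0](2)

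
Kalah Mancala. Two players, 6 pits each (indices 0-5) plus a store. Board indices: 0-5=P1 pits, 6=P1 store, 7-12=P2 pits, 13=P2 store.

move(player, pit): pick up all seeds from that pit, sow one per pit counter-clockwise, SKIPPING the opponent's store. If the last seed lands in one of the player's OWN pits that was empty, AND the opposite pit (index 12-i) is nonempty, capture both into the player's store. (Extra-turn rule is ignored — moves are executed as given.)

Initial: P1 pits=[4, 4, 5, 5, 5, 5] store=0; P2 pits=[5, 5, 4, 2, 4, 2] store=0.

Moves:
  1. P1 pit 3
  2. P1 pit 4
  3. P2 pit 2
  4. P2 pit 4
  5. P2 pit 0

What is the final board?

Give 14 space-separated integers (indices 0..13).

Move 1: P1 pit3 -> P1=[4,4,5,0,6,6](1) P2=[6,6,4,2,4,2](0)
Move 2: P1 pit4 -> P1=[4,4,5,0,0,7](2) P2=[7,7,5,3,4,2](0)
Move 3: P2 pit2 -> P1=[5,4,5,0,0,7](2) P2=[7,7,0,4,5,3](1)
Move 4: P2 pit4 -> P1=[6,5,6,0,0,7](2) P2=[7,7,0,4,0,4](2)
Move 5: P2 pit0 -> P1=[7,5,6,0,0,7](2) P2=[0,8,1,5,1,5](3)

Answer: 7 5 6 0 0 7 2 0 8 1 5 1 5 3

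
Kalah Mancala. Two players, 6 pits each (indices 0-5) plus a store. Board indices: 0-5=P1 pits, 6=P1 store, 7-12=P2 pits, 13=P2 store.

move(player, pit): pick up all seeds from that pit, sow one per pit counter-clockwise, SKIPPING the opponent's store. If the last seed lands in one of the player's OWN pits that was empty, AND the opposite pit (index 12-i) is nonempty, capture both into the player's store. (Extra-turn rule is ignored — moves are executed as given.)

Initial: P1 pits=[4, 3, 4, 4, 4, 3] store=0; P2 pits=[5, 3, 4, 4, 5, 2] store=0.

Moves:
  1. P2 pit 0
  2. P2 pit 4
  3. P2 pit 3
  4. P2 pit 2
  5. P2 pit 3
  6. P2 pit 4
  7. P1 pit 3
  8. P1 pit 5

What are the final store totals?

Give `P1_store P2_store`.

Answer: 2 4

Derivation:
Move 1: P2 pit0 -> P1=[4,3,4,4,4,3](0) P2=[0,4,5,5,6,3](0)
Move 2: P2 pit4 -> P1=[5,4,5,5,4,3](0) P2=[0,4,5,5,0,4](1)
Move 3: P2 pit3 -> P1=[6,5,5,5,4,3](0) P2=[0,4,5,0,1,5](2)
Move 4: P2 pit2 -> P1=[7,5,5,5,4,3](0) P2=[0,4,0,1,2,6](3)
Move 5: P2 pit3 -> P1=[7,5,5,5,4,3](0) P2=[0,4,0,0,3,6](3)
Move 6: P2 pit4 -> P1=[8,5,5,5,4,3](0) P2=[0,4,0,0,0,7](4)
Move 7: P1 pit3 -> P1=[8,5,5,0,5,4](1) P2=[1,5,0,0,0,7](4)
Move 8: P1 pit5 -> P1=[8,5,5,0,5,0](2) P2=[2,6,1,0,0,7](4)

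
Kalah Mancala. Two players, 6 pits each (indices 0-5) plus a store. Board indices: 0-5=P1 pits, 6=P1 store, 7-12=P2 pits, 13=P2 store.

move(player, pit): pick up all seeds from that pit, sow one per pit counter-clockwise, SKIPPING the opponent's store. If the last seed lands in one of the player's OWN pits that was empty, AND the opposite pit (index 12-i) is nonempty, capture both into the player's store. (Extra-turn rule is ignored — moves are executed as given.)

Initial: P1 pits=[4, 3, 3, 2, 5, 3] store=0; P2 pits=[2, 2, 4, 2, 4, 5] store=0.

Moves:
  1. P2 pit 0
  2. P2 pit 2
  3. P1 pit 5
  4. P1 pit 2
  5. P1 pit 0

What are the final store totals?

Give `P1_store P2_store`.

Answer: 3 1

Derivation:
Move 1: P2 pit0 -> P1=[4,3,3,2,5,3](0) P2=[0,3,5,2,4,5](0)
Move 2: P2 pit2 -> P1=[5,3,3,2,5,3](0) P2=[0,3,0,3,5,6](1)
Move 3: P1 pit5 -> P1=[5,3,3,2,5,0](1) P2=[1,4,0,3,5,6](1)
Move 4: P1 pit2 -> P1=[5,3,0,3,6,0](3) P2=[0,4,0,3,5,6](1)
Move 5: P1 pit0 -> P1=[0,4,1,4,7,1](3) P2=[0,4,0,3,5,6](1)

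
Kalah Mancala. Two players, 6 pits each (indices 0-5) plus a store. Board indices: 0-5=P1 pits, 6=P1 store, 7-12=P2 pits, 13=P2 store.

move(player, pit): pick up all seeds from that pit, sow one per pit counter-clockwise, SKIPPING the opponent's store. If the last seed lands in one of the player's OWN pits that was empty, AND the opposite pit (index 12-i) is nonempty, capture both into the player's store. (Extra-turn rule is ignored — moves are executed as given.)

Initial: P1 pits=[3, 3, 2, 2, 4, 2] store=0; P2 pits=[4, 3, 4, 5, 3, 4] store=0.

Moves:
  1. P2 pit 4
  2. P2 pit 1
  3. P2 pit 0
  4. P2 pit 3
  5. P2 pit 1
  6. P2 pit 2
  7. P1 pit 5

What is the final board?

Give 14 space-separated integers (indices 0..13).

Move 1: P2 pit4 -> P1=[4,3,2,2,4,2](0) P2=[4,3,4,5,0,5](1)
Move 2: P2 pit1 -> P1=[4,0,2,2,4,2](0) P2=[4,0,5,6,0,5](5)
Move 3: P2 pit0 -> P1=[4,0,2,2,4,2](0) P2=[0,1,6,7,1,5](5)
Move 4: P2 pit3 -> P1=[5,1,3,3,4,2](0) P2=[0,1,6,0,2,6](6)
Move 5: P2 pit1 -> P1=[5,1,3,3,4,2](0) P2=[0,0,7,0,2,6](6)
Move 6: P2 pit2 -> P1=[6,2,4,3,4,2](0) P2=[0,0,0,1,3,7](7)
Move 7: P1 pit5 -> P1=[6,2,4,3,4,0](1) P2=[1,0,0,1,3,7](7)

Answer: 6 2 4 3 4 0 1 1 0 0 1 3 7 7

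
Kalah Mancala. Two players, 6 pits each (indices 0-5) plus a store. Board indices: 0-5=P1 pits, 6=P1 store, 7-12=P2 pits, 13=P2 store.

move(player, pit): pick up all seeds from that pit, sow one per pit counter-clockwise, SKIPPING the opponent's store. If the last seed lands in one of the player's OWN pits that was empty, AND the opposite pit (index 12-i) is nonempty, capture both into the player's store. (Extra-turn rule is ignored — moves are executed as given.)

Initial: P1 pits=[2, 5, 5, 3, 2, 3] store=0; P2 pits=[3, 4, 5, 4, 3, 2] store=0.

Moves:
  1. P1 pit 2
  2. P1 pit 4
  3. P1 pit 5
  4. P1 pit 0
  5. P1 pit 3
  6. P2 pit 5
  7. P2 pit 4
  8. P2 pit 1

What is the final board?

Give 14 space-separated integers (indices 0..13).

Answer: 2 6 0 0 1 1 10 7 0 7 1 1 2 3

Derivation:
Move 1: P1 pit2 -> P1=[2,5,0,4,3,4](1) P2=[4,4,5,4,3,2](0)
Move 2: P1 pit4 -> P1=[2,5,0,4,0,5](2) P2=[5,4,5,4,3,2](0)
Move 3: P1 pit5 -> P1=[2,5,0,4,0,0](3) P2=[6,5,6,5,3,2](0)
Move 4: P1 pit0 -> P1=[0,6,0,4,0,0](9) P2=[6,5,6,0,3,2](0)
Move 5: P1 pit3 -> P1=[0,6,0,0,1,1](10) P2=[7,5,6,0,3,2](0)
Move 6: P2 pit5 -> P1=[1,6,0,0,1,1](10) P2=[7,5,6,0,3,0](1)
Move 7: P2 pit4 -> P1=[2,6,0,0,1,1](10) P2=[7,5,6,0,0,1](2)
Move 8: P2 pit1 -> P1=[2,6,0,0,1,1](10) P2=[7,0,7,1,1,2](3)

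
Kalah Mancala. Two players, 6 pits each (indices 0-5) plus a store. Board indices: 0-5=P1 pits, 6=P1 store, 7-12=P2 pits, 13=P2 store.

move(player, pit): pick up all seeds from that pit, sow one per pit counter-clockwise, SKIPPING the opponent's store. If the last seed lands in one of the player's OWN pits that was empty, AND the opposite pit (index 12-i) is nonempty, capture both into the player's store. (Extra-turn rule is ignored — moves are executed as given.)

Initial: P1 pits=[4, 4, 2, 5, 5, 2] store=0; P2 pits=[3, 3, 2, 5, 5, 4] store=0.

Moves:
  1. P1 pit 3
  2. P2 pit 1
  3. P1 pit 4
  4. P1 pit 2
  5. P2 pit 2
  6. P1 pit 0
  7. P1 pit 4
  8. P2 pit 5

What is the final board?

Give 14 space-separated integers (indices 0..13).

Move 1: P1 pit3 -> P1=[4,4,2,0,6,3](1) P2=[4,4,2,5,5,4](0)
Move 2: P2 pit1 -> P1=[4,4,2,0,6,3](1) P2=[4,0,3,6,6,5](0)
Move 3: P1 pit4 -> P1=[4,4,2,0,0,4](2) P2=[5,1,4,7,6,5](0)
Move 4: P1 pit2 -> P1=[4,4,0,1,0,4](4) P2=[5,0,4,7,6,5](0)
Move 5: P2 pit2 -> P1=[4,4,0,1,0,4](4) P2=[5,0,0,8,7,6](1)
Move 6: P1 pit0 -> P1=[0,5,1,2,1,4](4) P2=[5,0,0,8,7,6](1)
Move 7: P1 pit4 -> P1=[0,5,1,2,0,5](4) P2=[5,0,0,8,7,6](1)
Move 8: P2 pit5 -> P1=[1,6,2,3,1,5](4) P2=[5,0,0,8,7,0](2)

Answer: 1 6 2 3 1 5 4 5 0 0 8 7 0 2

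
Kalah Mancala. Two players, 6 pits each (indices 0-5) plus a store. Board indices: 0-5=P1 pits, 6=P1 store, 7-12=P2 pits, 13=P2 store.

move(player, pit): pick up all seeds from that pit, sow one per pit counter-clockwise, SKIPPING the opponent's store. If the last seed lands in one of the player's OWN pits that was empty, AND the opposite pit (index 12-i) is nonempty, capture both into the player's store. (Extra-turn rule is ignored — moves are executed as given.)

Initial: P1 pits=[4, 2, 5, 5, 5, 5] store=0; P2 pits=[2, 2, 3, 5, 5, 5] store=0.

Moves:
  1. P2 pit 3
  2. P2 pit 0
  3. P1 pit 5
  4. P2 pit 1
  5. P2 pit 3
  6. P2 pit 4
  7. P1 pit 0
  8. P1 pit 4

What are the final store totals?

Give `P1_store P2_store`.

Answer: 3 2

Derivation:
Move 1: P2 pit3 -> P1=[5,3,5,5,5,5](0) P2=[2,2,3,0,6,6](1)
Move 2: P2 pit0 -> P1=[5,3,5,5,5,5](0) P2=[0,3,4,0,6,6](1)
Move 3: P1 pit5 -> P1=[5,3,5,5,5,0](1) P2=[1,4,5,1,6,6](1)
Move 4: P2 pit1 -> P1=[5,3,5,5,5,0](1) P2=[1,0,6,2,7,7](1)
Move 5: P2 pit3 -> P1=[5,3,5,5,5,0](1) P2=[1,0,6,0,8,8](1)
Move 6: P2 pit4 -> P1=[6,4,6,6,6,1](1) P2=[1,0,6,0,0,9](2)
Move 7: P1 pit0 -> P1=[0,5,7,7,7,2](2) P2=[1,0,6,0,0,9](2)
Move 8: P1 pit4 -> P1=[0,5,7,7,0,3](3) P2=[2,1,7,1,1,9](2)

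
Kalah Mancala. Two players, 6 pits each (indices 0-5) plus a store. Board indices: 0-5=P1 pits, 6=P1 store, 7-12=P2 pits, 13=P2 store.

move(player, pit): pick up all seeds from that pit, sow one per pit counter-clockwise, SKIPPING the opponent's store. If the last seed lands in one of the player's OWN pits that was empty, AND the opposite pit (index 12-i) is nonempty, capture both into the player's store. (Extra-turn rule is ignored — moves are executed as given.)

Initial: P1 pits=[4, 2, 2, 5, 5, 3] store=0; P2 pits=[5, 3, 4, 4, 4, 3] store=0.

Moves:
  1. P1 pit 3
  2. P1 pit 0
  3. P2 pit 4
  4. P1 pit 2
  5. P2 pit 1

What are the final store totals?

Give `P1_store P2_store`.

Answer: 1 1

Derivation:
Move 1: P1 pit3 -> P1=[4,2,2,0,6,4](1) P2=[6,4,4,4,4,3](0)
Move 2: P1 pit0 -> P1=[0,3,3,1,7,4](1) P2=[6,4,4,4,4,3](0)
Move 3: P2 pit4 -> P1=[1,4,3,1,7,4](1) P2=[6,4,4,4,0,4](1)
Move 4: P1 pit2 -> P1=[1,4,0,2,8,5](1) P2=[6,4,4,4,0,4](1)
Move 5: P2 pit1 -> P1=[1,4,0,2,8,5](1) P2=[6,0,5,5,1,5](1)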